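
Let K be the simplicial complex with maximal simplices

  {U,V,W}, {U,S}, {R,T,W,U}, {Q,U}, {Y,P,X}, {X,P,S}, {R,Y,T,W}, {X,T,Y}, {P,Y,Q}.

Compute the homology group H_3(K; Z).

We work with the vertex ordering P < Q < R < S < T < U < V < W < X < Y. The simplices of K, each written with vertices in increasing order, are:

  0-simplices (10): P, Q, R, S, T, U, V, W, X, Y
  1-simplices (21): PQ, PS, PX, PY, QU, QY, RT, RU, RW, RY, SU, SX, TU, TW, TX, TY, UV, UW, VW, WY, XY
  2-simplices (12): PQY, PSX, PXY, RTU, RTW, RTY, RUW, RWY, TUW, TWY, TXY, UVW
  3-simplices (2): RTUW, RTWY

giving chain groups C_0 ≅ Z^10, C_1 ≅ Z^21, C_2 ≅ Z^12, C_3 ≅ Z^2.

Boundary ∂_1: C_1 → C_0 is given by ∂[p,q] = [q] − [p].
As a 10×21 matrix over Z this has rank 9, with invariant factors (1,1,1,1,1,1,1,1,1).

Boundary ∂_2: C_2 → C_1 maps a triangle to the signed sum of its edges. For instance
  ∂RWY = WY − RY + RW,
  ∂RTU = TU − RU + RT.
The 21×12 boundary matrix has rank 10 and Smith normal form diag(1,1,1,1,1,1,1,1,1,1).

The boundary map ∂_3: C_3 → C_2 sends each 3-simplex σ to the alternating sum Σ_i (−1)^i (σ with its i-th vertex removed). For instance
  ∂RTUW = TUW − RUW + RTW − RTU,
  ∂RTWY = TWY − RWY + RTY − RTW.
The resulting 12×2 matrix has rank 2, and its Smith normal form has invariant factors (1,1).

From H_k ≅ ker(∂_k) / im(∂_{k+1}) we obtain:

  H_3: rank ker ∂_3 − rank ∂_4 = (2 − 2) − 0 = 0, and there is no ∂_4, so H_3 = 0.

H_3 ≅ 0.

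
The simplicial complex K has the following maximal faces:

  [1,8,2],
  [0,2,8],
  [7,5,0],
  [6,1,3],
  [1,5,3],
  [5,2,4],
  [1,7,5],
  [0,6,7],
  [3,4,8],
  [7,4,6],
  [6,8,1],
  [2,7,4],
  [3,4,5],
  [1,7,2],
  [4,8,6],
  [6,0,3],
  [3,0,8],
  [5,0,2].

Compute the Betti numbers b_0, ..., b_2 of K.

b_0 = 1, b_1 = 1, b_2 = 0.

Fix the vertex order 0 < 1 < 2 < 3 < 4 < 5 < 6 < 7 < 8 and write every simplex with vertices in increasing order. Then dim K = 2 and the simplices of K are:

  0-simplices (9): [0], [1], [2], [3], [4], [5], [6], [7], [8]
  1-simplices (27): (27 of them)
  2-simplices (18): [0,2,5], [0,2,8], [0,3,6], [0,3,8], [0,5,7], [0,6,7], [1,2,7], [1,2,8], [1,3,5], [1,3,6], [1,5,7], [1,6,8], [2,4,5], [2,4,7], [3,4,5], [3,4,8], [4,6,7], [4,6,8]

giving chain groups C_0 ≅ Z^9, C_1 ≅ Z^27, C_2 ≅ Z^18.

The boundary map ∂_1: C_1 → C_0 sends each edge [p,q] (with p < q) to q − p. For instance
  ∂[1,6] = [6] − [1].
The 9×27 boundary matrix has rank 8 and Smith normal form diag(1,1,1,1,1,1,1,1).

The boundary map ∂_2: C_2 → C_1 maps a triangle to the signed sum of its edges. For instance
  ∂[1,3,6] = [3,6] − [1,6] + [1,3],
  ∂[2,4,7] = [4,7] − [2,7] + [2,4].
The 27×18 boundary matrix has rank 18 and Smith normal form diag(1,1,1,1,1,1,1,1,1,1,1,1,1,1,1,1,1,2).

From H_k ≅ ker(∂_k) / im(∂_{k+1}) we obtain:

  H_0: rank C_0 − rank ∂_1 = 9 − 8 = 1, and the invariant factors of ∂_1 are all 1, so H_0 = Z.
  H_1: rank ker ∂_1 − rank ∂_2 = (27 − 8) − 18 = 1, and ∂_2 has invariant factor 2 > 1, so H_1 = Z ⊕ Z/2Z.
  H_2: rank ker ∂_2 − rank ∂_3 = (18 − 18) − 0 = 0, and there is no ∂_3, so H_2 = 0.

As a check, the Euler characteristic is 9 − 27 + 18 = 0, which agrees with 1 − 1 + 0 = 0.

Hence the Betti numbers are b_0 = 1, b_1 = 1, b_2 = 0.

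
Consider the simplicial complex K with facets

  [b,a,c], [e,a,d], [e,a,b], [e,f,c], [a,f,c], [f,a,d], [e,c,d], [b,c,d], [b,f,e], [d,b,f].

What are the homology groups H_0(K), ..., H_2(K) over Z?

H_0 = Z,  H_1 = Z/2,  H_2 = 0.

Fix the vertex order a < b < c < d < e < f and write every simplex with vertices in increasing order. Then dim K = 2 and the simplices of K are:

  0-simplices (6): a, b, c, d, e, f
  1-simplices (15): ab, ac, ad, ae, af, bc, bd, be, bf, cd, ce, cf, de, df, ef
  2-simplices (10): abc, abe, acf, ade, adf, bcd, bdf, bef, cde, cef

Hence C_0 ≅ Z^6, C_1 ≅ Z^15, C_2 ≅ Z^10.

Boundary ∂_1: C_1 → C_0 is given by ∂[p,q] = [q] − [p]. For instance
  ∂ab = b − a.
This gives a 6×15 integer matrix of rank 5; reducing to Smith normal form yields diagonal entries (1,1,1,1,1).

The boundary map ∂_2: C_2 → C_1 sends each 2-simplex [p,q,r] to [q,r] − [p,r] + [p,q]. For instance
  ∂adf = df − af + ad,
  ∂cde = de − ce + cd.
As a 15×10 matrix over Z this has rank 10, with invariant factors (1,1,1,1,1,1,1,1,1,2).

Now H_k = ker ∂_k / im ∂_{k+1}, so:

  H_0: rank C_0 − rank ∂_1 = 6 − 5 = 1, and the invariant factors of ∂_1 are all 1, so H_0 = Z.
  H_1: rank ker ∂_1 − rank ∂_2 = (15 − 5) − 10 = 0, and ∂_2 has invariant factor 2 > 1, so H_1 = Z/2.
  H_2: rank ker ∂_2 − rank ∂_3 = (10 − 10) − 0 = 0, and there is no ∂_3, so H_2 = 0.

(K is a triangulation of the real projective plane RP^2.)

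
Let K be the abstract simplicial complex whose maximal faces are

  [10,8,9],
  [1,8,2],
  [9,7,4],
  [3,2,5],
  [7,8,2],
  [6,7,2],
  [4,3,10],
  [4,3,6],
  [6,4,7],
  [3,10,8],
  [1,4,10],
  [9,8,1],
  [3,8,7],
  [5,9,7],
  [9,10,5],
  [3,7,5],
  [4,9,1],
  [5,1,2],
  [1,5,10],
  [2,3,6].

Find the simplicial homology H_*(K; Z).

H_0 = Z,  H_1 = Z × Z/2,  H_2 = 0.

Take the total order 1 < 2 < 3 < 4 < 5 < 6 < 7 < 8 < 9 < 10 on the vertex set. Then K (dimension 2) consists of the simplices:

  0-simplices (10): [1], [2], [3], [4], [5], [6], [7], [8], [9], [10]
  1-simplices (30): (30 of them)
  2-simplices (20): (20 of them)

Hence C_0 ≅ Z^10, C_1 ≅ Z^30, C_2 ≅ Z^20.

Boundary ∂_1: C_1 → C_0 is given by ∂[p,q] = [q] − [p].
The resulting 10×30 matrix has rank 9, and its Smith normal form has invariant factors (1,1,1,1,1,1,1,1,1).

Boundary ∂_2: C_2 → C_1 acts by ∂[p,q,r] = [q,r] − [p,r] + [p,q]. For instance
  ∂[2,7,8] = [7,8] − [2,8] + [2,7],
  ∂[1,8,9] = [8,9] − [1,9] + [1,8].
The resulting 30×20 matrix has rank 20, and its Smith normal form has invariant factors (1,1,1,1,1,1,1,1,1,1,1,1,1,1,1,1,1,1,1,2).

Computing H_k = (kernel of ∂_k) / (image of ∂_{k+1}):

  H_0: rank C_0 − rank ∂_1 = 10 − 9 = 1, and the invariant factors of ∂_1 are all 1, so H_0 = Z.
  H_1: rank ker ∂_1 − rank ∂_2 = (30 − 9) − 20 = 1, and ∂_2 has invariant factor 2 > 1, so H_1 = Z × Z/2.
  H_2: rank ker ∂_2 − rank ∂_3 = (20 − 20) − 0 = 0, and there is no ∂_3, so H_2 = 0.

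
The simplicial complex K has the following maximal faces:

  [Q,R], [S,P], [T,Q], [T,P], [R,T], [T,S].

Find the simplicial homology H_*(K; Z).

Take the total order P < Q < R < S < T on the vertex set. Then K (dimension 1) consists of the simplices:

  0-simplices (5): P, Q, R, S, T
  1-simplices (6): PS, PT, QR, QT, RT, ST

giving chain groups C_0 ≅ Z^5, C_1 ≅ Z^6.

∂_1: C_1 → C_0 sends each edge [p,q] (with p < q) to q − p. For instance
  ∂ST = T − S.
The 5×6 boundary matrix has rank 4 and Smith normal form diag(1,1,1,1).

Computing H_k = (kernel of ∂_k) / (image of ∂_{k+1}):

  H_0: rank C_0 − rank ∂_1 = 5 − 4 = 1, and the invariant factors of ∂_1 are all 1, so H_0 ≅ Z.
  H_1: rank ker ∂_1 − rank ∂_2 = (6 − 4) − 0 = 2, and there is no ∂_2, so H_1 ≅ Z^2.

As a check, the Euler characteristic is 5 − 6 = -1, which agrees with 1 − 2 = -1.

H_0 = Z,  H_1 = Z^2.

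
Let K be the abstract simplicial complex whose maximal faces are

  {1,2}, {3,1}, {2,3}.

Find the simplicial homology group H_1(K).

Order the vertices as 1 < 2 < 3. Listing each simplex with vertices in this order, K has dimension 1 with simplices:

  0-simplices (3): [1], [2], [3]
  1-simplices (3): [1,2], [1,3], [2,3]

Hence C_0 ≅ Z^3, C_1 ≅ Z^3.

Boundary ∂_1: C_1 → C_0 maps an edge to its endpoints' difference, ∂[p,q] = q − p. For instance
  ∂[2,3] = [3] − [2].
This gives a 3×3 integer matrix of rank 2; reducing to Smith normal form yields diagonal entries (1,1).

Now H_k = ker ∂_k / im ∂_{k+1}, so:

  H_1: rank ker ∂_1 − rank ∂_2 = (3 − 2) − 0 = 1, and there is no ∂_2, so H_1 = Z.

H_1 ≅ Z.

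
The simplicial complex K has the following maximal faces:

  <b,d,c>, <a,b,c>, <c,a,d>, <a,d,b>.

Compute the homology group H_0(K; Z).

H_0 = Z.

Order the vertices as a < b < c < d. Listing each simplex with vertices in this order, K has dimension 2 with simplices:

  0-simplices (4): a, b, c, d
  1-simplices (6): ab, ac, ad, bc, bd, cd
  2-simplices (4): abc, abd, acd, bcd

Hence C_0 ≅ Z^4, C_1 ≅ Z^6, C_2 ≅ Z^4.

∂_1: C_1 → C_0 maps an edge to its endpoints' difference, ∂[p,q] = q − p. For instance
  ∂bd = d − b.
As a 4×6 matrix over Z this has rank 3, with invariant factors (1,1,1).

Boundary ∂_2: C_2 → C_1 maps a triangle to the signed sum of its edges. For instance
  ∂abd = bd − ad + ab,
  ∂bcd = cd − bd + bc.
As a 6×4 matrix over Z this has rank 3, with invariant factors (1,1,1).

Now H_k = ker ∂_k / im ∂_{k+1}, so:

  H_0: rank C_0 − rank ∂_1 = 4 − 3 = 1, and the invariant factors of ∂_1 are all 1, so H_0 ≅ Z.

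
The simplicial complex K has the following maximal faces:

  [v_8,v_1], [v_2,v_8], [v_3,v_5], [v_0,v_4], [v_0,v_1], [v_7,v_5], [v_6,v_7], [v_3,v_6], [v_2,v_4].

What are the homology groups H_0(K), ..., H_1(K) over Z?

We work with the vertex ordering v_0 < v_1 < v_2 < v_3 < v_4 < v_5 < v_6 < v_7 < v_8. The simplices of K, each written with vertices in increasing order, are:

  0-simplices (9): [v_0], [v_1], [v_2], [v_3], [v_4], [v_5], [v_6], [v_7], [v_8]
  1-simplices (9): [v_0,v_1], [v_0,v_4], [v_1,v_8], [v_2,v_4], [v_2,v_8], [v_3,v_5], [v_3,v_6], [v_5,v_7], [v_6,v_7]

Hence C_0 ≅ Z^9, C_1 ≅ Z^9.

Boundary ∂_1: C_1 → C_0 maps an edge to its endpoints' difference, ∂[p,q] = q − p.
The resulting 9×9 matrix has rank 7, and its Smith normal form has invariant factors (1,1,1,1,1,1,1).

Computing H_k = (kernel of ∂_k) / (image of ∂_{k+1}):

  H_0: rank C_0 − rank ∂_1 = 9 − 7 = 2, and the invariant factors of ∂_1 are all 1, so H_0 = Z^2.
  H_1: rank ker ∂_1 − rank ∂_2 = (9 − 7) − 0 = 2, and there is no ∂_2, so H_1 = Z^2.

H_0 ≅ Z^2,  H_1 ≅ Z^2.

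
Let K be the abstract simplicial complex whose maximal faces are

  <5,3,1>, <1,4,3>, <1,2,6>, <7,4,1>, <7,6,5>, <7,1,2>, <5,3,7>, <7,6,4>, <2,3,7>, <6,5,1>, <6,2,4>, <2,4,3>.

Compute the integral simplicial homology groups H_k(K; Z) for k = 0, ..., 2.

We work with the vertex ordering 1 < 2 < 3 < 4 < 5 < 6 < 7. The simplices of K, each written with vertices in increasing order, are:

  0-simplices (7): [1], [2], [3], [4], [5], [6], [7]
  1-simplices (18): [1,2], [1,3], [1,4], [1,5], [1,6], [1,7], [2,3], [2,4], [2,6], [2,7], [3,4], [3,5], [3,7], [4,6], [4,7], [5,6], [5,7], [6,7]
  2-simplices (12): [1,2,6], [1,2,7], [1,3,4], [1,3,5], [1,4,7], [1,5,6], [2,3,4], [2,3,7], [2,4,6], [3,5,7], [4,6,7], [5,6,7]

Hence C_0 ≅ Z^7, C_1 ≅ Z^18, C_2 ≅ Z^12.

The boundary map ∂_1: C_1 → C_0 sends each edge [p,q] (with p < q) to q − p. For instance
  ∂[4,6] = [6] − [4].
As a 7×18 matrix over Z this has rank 6, with invariant factors (1,1,1,1,1,1).

∂_2: C_2 → C_1 acts by ∂[p,q,r] = [q,r] − [p,r] + [p,q]. For instance
  ∂[3,5,7] = [5,7] − [3,7] + [3,5],
  ∂[2,3,7] = [3,7] − [2,7] + [2,3].
The resulting 18×12 matrix has rank 12, and its Smith normal form has invariant factors (1,1,1,1,1,1,1,1,1,1,1,2).

Now H_k = ker ∂_k / im ∂_{k+1}, so:

  H_0: rank C_0 − rank ∂_1 = 7 − 6 = 1, and the invariant factors of ∂_1 are all 1, so H_0 = Z.
  H_1: rank ker ∂_1 − rank ∂_2 = (18 − 6) − 12 = 0, and ∂_2 has invariant factor 2 > 1, so H_1 = Z/2.
  H_2: rank ker ∂_2 − rank ∂_3 = (12 − 12) − 0 = 0, and there is no ∂_3, so H_2 = 0.

(K is a triangulation of the real projective plane RP^2.)

H_0 ≅ Z,  H_1 ≅ Z/2,  H_2 = 0.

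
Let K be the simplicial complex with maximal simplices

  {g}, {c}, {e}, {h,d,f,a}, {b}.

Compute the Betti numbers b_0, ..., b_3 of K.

K has 8 vertices, 6 edges, 4 triangles, 1 3-simplex.
rank ∂_0 = 0, rank ∂_1 = 3 ⇒ b_0 = 8 − 0 − 3 = 5; all invariant factors of ∂_1 are 1 so no torsion. So H_0 = Z^5.
rank ∂_1 = 3, rank ∂_2 = 3 ⇒ b_1 = 6 − 3 − 3 = 0; all invariant factors of ∂_2 are 1 so no torsion. So H_1 = 0.
rank ∂_2 = 3, rank ∂_3 = 1 ⇒ b_2 = 4 − 3 − 1 = 0; all invariant factors of ∂_3 are 1 so no torsion. So H_2 = 0.
rank ∂_3 = 1, rank ∂_4 = 0 ⇒ b_3 = 1 − 1 − 0 = 0. So H_3 = 0.

b_0 = 5, b_1 = 0, b_2 = 0, b_3 = 0.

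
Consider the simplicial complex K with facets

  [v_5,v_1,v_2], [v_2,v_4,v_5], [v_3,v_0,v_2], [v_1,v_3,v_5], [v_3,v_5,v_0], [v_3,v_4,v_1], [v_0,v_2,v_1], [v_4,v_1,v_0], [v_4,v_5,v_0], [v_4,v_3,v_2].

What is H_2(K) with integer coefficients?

H_2 = 0.

Take the total order v_0 < v_1 < v_2 < v_3 < v_4 < v_5 on the vertex set. Then K (dimension 2) consists of the simplices:

  0-simplices (6): [v_0], [v_1], [v_2], [v_3], [v_4], [v_5]
  1-simplices (15): (15 of them)
  2-simplices (10): [v_0,v_1,v_2], [v_0,v_1,v_4], [v_0,v_2,v_3], [v_0,v_3,v_5], [v_0,v_4,v_5], [v_1,v_2,v_5], [v_1,v_3,v_4], [v_1,v_3,v_5], [v_2,v_3,v_4], [v_2,v_4,v_5]

so the chain groups are C_0 ≅ Z^6, C_1 ≅ Z^15, C_2 ≅ Z^10.

The boundary map ∂_1: C_1 → C_0 is given by ∂[p,q] = [q] − [p]. For instance
  ∂[v_0,v_3] = [v_3] − [v_0].
This gives a 6×15 integer matrix of rank 5; reducing to Smith normal form yields diagonal entries (1,1,1,1,1).

∂_2: C_2 → C_1 acts by ∂[p,q,r] = [q,r] − [p,r] + [p,q]. For instance
  ∂[v_0,v_3,v_5] = [v_3,v_5] − [v_0,v_5] + [v_0,v_3],
  ∂[v_0,v_1,v_2] = [v_1,v_2] − [v_0,v_2] + [v_0,v_1].
The 15×10 boundary matrix has rank 10 and Smith normal form diag(1,1,1,1,1,1,1,1,1,2).

Reading off H_k = ker ∂_k / im ∂_{k+1}:

  H_2: rank ker ∂_2 − rank ∂_3 = (10 − 10) − 0 = 0, and there is no ∂_3, so H_2 ≅ 0.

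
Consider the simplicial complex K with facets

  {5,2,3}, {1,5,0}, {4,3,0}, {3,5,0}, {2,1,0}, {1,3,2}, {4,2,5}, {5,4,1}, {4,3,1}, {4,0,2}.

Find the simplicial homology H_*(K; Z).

Fix the vertex order 0 < 1 < 2 < 3 < 4 < 5 and write every simplex with vertices in increasing order. Then dim K = 2 and the simplices of K are:

  0-simplices (6): [0], [1], [2], [3], [4], [5]
  1-simplices (15): [0,1], [0,2], [0,3], [0,4], [0,5], [1,2], [1,3], [1,4], [1,5], [2,3], [2,4], [2,5], [3,4], [3,5], [4,5]
  2-simplices (10): [0,1,2], [0,1,5], [0,2,4], [0,3,4], [0,3,5], [1,2,3], [1,3,4], [1,4,5], [2,3,5], [2,4,5]

giving chain groups C_0 ≅ Z^6, C_1 ≅ Z^15, C_2 ≅ Z^10.

Boundary ∂_1: C_1 → C_0 is given by ∂[p,q] = [q] − [p]. For instance
  ∂[2,5] = [5] − [2].
The 6×15 boundary matrix has rank 5 and Smith normal form diag(1,1,1,1,1).

Boundary ∂_2: C_2 → C_1 sends each 2-simplex [p,q,r] to [q,r] − [p,r] + [p,q]. For instance
  ∂[0,2,4] = [2,4] − [0,4] + [0,2],
  ∂[2,4,5] = [4,5] − [2,5] + [2,4].
The resulting 15×10 matrix has rank 10, and its Smith normal form has invariant factors (1,1,1,1,1,1,1,1,1,2).

Now H_k = ker ∂_k / im ∂_{k+1}, so:

  H_0: rank C_0 − rank ∂_1 = 6 − 5 = 1, and the invariant factors of ∂_1 are all 1, so H_0 = Z.
  H_1: rank ker ∂_1 − rank ∂_2 = (15 − 5) − 10 = 0, and ∂_2 has invariant factor 2 > 1, so H_1 = Z/2.
  H_2: rank ker ∂_2 − rank ∂_3 = (10 − 10) − 0 = 0, and there is no ∂_3, so H_2 = 0.

As a check, the Euler characteristic is 6 − 15 + 10 = 1, which agrees with 1 − 0 + 0 = 1.

H_0 ≅ Z,  H_1 ≅ Z/2,  H_2 = 0.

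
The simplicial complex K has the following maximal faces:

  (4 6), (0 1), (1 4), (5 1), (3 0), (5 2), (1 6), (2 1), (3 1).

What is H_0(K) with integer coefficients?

Order the vertices as 0 < 1 < 2 < 3 < 4 < 5 < 6. Listing each simplex with vertices in this order, K has dimension 1 with simplices:

  0-simplices (7): [0], [1], [2], [3], [4], [5], [6]
  1-simplices (9): [0,1], [0,3], [1,2], [1,3], [1,4], [1,5], [1,6], [2,5], [4,6]

so the chain groups are C_0 ≅ Z^7, C_1 ≅ Z^9.

The boundary map ∂_1: C_1 → C_0 sends each edge [p,q] (with p < q) to q − p. For instance
  ∂[1,4] = [4] − [1].
As a 7×9 matrix over Z this has rank 6, with invariant factors (1,1,1,1,1,1).

Reading off H_k = ker ∂_k / im ∂_{k+1}:

  H_0: rank C_0 − rank ∂_1 = 7 − 6 = 1, and the invariant factors of ∂_1 are all 1, so H_0 = Z.

H_0 = Z.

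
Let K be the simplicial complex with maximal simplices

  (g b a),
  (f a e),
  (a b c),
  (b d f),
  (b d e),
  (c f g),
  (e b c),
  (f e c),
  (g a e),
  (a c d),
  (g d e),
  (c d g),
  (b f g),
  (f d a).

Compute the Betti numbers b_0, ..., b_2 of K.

We work with the vertex ordering a < b < c < d < e < f < g. The simplices of K, each written with vertices in increasing order, are:

  0-simplices (7): a, b, c, d, e, f, g
  1-simplices (21): ab, ac, ad, ae, af, ag, bc, bd, be, bf, bg, cd, ce, cf, cg, de, df, dg, ef, eg, fg
  2-simplices (14): abc, abg, acd, adf, aef, aeg, bce, bde, bdf, bfg, cdg, cef, cfg, deg

Hence C_0 ≅ Z^7, C_1 ≅ Z^21, C_2 ≅ Z^14.

The boundary map ∂_1: C_1 → C_0 sends each edge [p,q] (with p < q) to q − p.
This gives a 7×21 integer matrix of rank 6; reducing to Smith normal form yields diagonal entries (1,1,1,1,1,1).

The boundary map ∂_2: C_2 → C_1 sends each 2-simplex [p,q,r] to [q,r] − [p,r] + [p,q]. For instance
  ∂aef = ef − af + ae,
  ∂adf = df − af + ad.
The resulting 21×14 matrix has rank 13, and its Smith normal form has invariant factors (1,1,1,1,1,1,1,1,1,1,1,1,1).

Computing H_k = (kernel of ∂_k) / (image of ∂_{k+1}):

  H_0: rank C_0 − rank ∂_1 = 7 − 6 = 1, and the invariant factors of ∂_1 are all 1, so H_0 = Z.
  H_1: rank ker ∂_1 − rank ∂_2 = (21 − 6) − 13 = 2, and the invariant factors of ∂_2 are all 1, so H_1 = Z^2.
  H_2: rank ker ∂_2 − rank ∂_3 = (14 − 13) − 0 = 1, and there is no ∂_3, so H_2 = Z.

Hence the Betti numbers are b_0 = 1, b_1 = 2, b_2 = 1.

b_0 = 1, b_1 = 2, b_2 = 1.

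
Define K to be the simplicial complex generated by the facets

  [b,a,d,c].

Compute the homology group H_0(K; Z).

Order the vertices as a < b < c < d. Listing each simplex with vertices in this order, K has dimension 3 with simplices:

  0-simplices (4): a, b, c, d
  1-simplices (6): ab, ac, ad, bc, bd, cd
  2-simplices (4): abc, abd, acd, bcd
  3-simplices (1): abcd

Hence C_0 ≅ Z^4, C_1 ≅ Z^6, C_2 ≅ Z^4, C_3 ≅ Z^1.

∂_1: C_1 → C_0 sends each edge [p,q] (with p < q) to q − p. For instance
  ∂ac = c − a.
As a 4×6 matrix over Z this has rank 3, with invariant factors (1,1,1).

Boundary ∂_2: C_2 → C_1 sends each 2-simplex [p,q,r] to [q,r] − [p,r] + [p,q]. For instance
  ∂abd = bd − ad + ab,
  ∂abc = bc − ac + ab.
As a 6×4 matrix over Z this has rank 3, with invariant factors (1,1,1).

∂_3: C_3 → C_2 sends each 3-simplex σ to the alternating sum Σ_i (−1)^i (σ with its i-th vertex removed). For instance
  ∂abcd = bcd − acd + abd − abc.
As a 4×1 matrix over Z this has rank 1, with invariant factors (1).

Now H_k = ker ∂_k / im ∂_{k+1}, so:

  H_0: rank C_0 − rank ∂_1 = 4 − 3 = 1, and the invariant factors of ∂_1 are all 1, so H_0 ≅ Z.

(K is a triangulation of the 3-simplex.)

H_0 ≅ Z.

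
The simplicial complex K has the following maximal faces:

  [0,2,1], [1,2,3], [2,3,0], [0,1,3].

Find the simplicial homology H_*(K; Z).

Take the total order 0 < 1 < 2 < 3 on the vertex set. Then K (dimension 2) consists of the simplices:

  0-simplices (4): [0], [1], [2], [3]
  1-simplices (6): [0,1], [0,2], [0,3], [1,2], [1,3], [2,3]
  2-simplices (4): [0,1,2], [0,1,3], [0,2,3], [1,2,3]

giving chain groups C_0 ≅ Z^4, C_1 ≅ Z^6, C_2 ≅ Z^4.

∂_1: C_1 → C_0 sends each edge [p,q] (with p < q) to q − p.
As a 4×6 matrix over Z this has rank 3, with invariant factors (1,1,1).

∂_2: C_2 → C_1 acts by ∂[p,q,r] = [q,r] − [p,r] + [p,q]. For instance
  ∂[0,2,3] = [2,3] − [0,3] + [0,2],
  ∂[1,2,3] = [2,3] − [1,3] + [1,2].
The 6×4 boundary matrix has rank 3 and Smith normal form diag(1,1,1).

Reading off H_k = ker ∂_k / im ∂_{k+1}:

  H_0: rank C_0 − rank ∂_1 = 4 − 3 = 1, and the invariant factors of ∂_1 are all 1, so H_0 ≅ Z.
  H_1: rank ker ∂_1 − rank ∂_2 = (6 − 3) − 3 = 0, and the invariant factors of ∂_2 are all 1, so H_1 ≅ 0.
  H_2: rank ker ∂_2 − rank ∂_3 = (4 − 3) − 0 = 1, and there is no ∂_3, so H_2 ≅ Z.

(K is a triangulation of the 2-sphere S^2.)

H_0 = Z,  H_1 = 0,  H_2 = Z.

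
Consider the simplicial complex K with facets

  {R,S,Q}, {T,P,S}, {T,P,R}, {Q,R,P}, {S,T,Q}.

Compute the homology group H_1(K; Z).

Take the total order P < Q < R < S < T on the vertex set. Then K (dimension 2) consists of the simplices:

  0-simplices (5): P, Q, R, S, T
  1-simplices (10): PQ, PR, PS, PT, QR, QS, QT, RS, RT, ST
  2-simplices (5): PQR, PRT, PST, QRS, QST

so the chain groups are C_0 ≅ Z^5, C_1 ≅ Z^10, C_2 ≅ Z^5.

The boundary map ∂_1: C_1 → C_0 is given by ∂[p,q] = [q] − [p].
As a 5×10 matrix over Z this has rank 4, with invariant factors (1,1,1,1).

Boundary ∂_2: C_2 → C_1 sends each 2-simplex [p,q,r] to [q,r] − [p,r] + [p,q]. For instance
  ∂QST = ST − QT + QS,
  ∂PQR = QR − PR + PQ.
The resulting 10×5 matrix has rank 5, and its Smith normal form has invariant factors (1,1,1,1,1).

From H_k ≅ ker(∂_k) / im(∂_{k+1}) we obtain:

  H_1: rank ker ∂_1 − rank ∂_2 = (10 − 4) − 5 = 1, and the invariant factors of ∂_2 are all 1, so H_1 ≅ Z.

H_1 = Z.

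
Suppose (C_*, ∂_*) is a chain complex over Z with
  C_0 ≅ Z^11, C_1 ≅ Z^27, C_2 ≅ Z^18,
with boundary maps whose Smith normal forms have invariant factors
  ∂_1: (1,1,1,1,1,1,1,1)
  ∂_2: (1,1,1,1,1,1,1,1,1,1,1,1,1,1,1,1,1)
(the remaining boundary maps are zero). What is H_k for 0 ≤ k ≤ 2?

H_0 ≅ Z^3,  H_1 ≅ Z^2,  H_2 ≅ Z.

H_0: b_0 = 11 − 0 − 8 = 3; torsion from ∂_1 factors > 1: none. So H_0 ≅ Z^3.
H_1: b_1 = 27 − 8 − 17 = 2; torsion from ∂_2 factors > 1: none. So H_1 ≅ Z^2.
H_2: b_2 = 18 − 17 − 0 = 1; torsion from ∂_3 factors > 1: none. So H_2 ≅ Z.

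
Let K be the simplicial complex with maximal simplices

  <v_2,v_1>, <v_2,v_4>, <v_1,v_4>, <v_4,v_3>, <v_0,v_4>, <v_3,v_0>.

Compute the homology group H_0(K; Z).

Order the vertices as v_0 < v_1 < v_2 < v_3 < v_4. Listing each simplex with vertices in this order, K has dimension 1 with simplices:

  0-simplices (5): [v_0], [v_1], [v_2], [v_3], [v_4]
  1-simplices (6): [v_0,v_3], [v_0,v_4], [v_1,v_2], [v_1,v_4], [v_2,v_4], [v_3,v_4]

giving chain groups C_0 ≅ Z^5, C_1 ≅ Z^6.

Boundary ∂_1: C_1 → C_0 sends each edge [p,q] (with p < q) to q − p.
The resulting 5×6 matrix has rank 4, and its Smith normal form has invariant factors (1,1,1,1).

From H_k ≅ ker(∂_k) / im(∂_{k+1}) we obtain:

  H_0: rank C_0 − rank ∂_1 = 5 − 4 = 1, and the invariant factors of ∂_1 are all 1, so H_0 ≅ Z.

(K is a triangulation of a wedge of 2 circles.)

H_0 = Z.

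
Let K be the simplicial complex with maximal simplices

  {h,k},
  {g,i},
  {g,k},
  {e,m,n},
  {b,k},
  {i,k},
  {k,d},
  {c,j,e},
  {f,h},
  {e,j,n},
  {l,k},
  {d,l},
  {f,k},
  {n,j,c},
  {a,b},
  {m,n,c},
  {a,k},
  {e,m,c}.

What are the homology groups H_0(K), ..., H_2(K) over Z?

H_0 ≅ Z^2,  H_1 ≅ Z^4,  H_2 ≅ Z.

We work with the vertex ordering a < b < c < d < e < f < g < h < i < j < k < l < m < n. The simplices of K, each written with vertices in increasing order, are:

  0-simplices (14): a, b, c, d, e, f, g, h, i, j, k, l, m, n
  1-simplices (21): ab, ak, bk, ce, cj, cm, cn, dk, dl, ej, em, en, fh, fk, gi, gk, hk, ik, jn, kl, mn
  2-simplices (6): cej, cem, cjn, cmn, ejn, emn

so the chain groups are C_0 ≅ Z^14, C_1 ≅ Z^21, C_2 ≅ Z^6.

∂_1: C_1 → C_0 sends each edge [p,q] (with p < q) to q − p.
The resulting 14×21 matrix has rank 12, and its Smith normal form has invariant factors (1,1,1,1,1,1,1,1,1,1,1,1).

∂_2: C_2 → C_1 maps a triangle to the signed sum of its edges. For instance
  ∂emn = mn − en + em,
  ∂cem = em − cm + ce.
The resulting 21×6 matrix has rank 5, and its Smith normal form has invariant factors (1,1,1,1,1).

Reading off H_k = ker ∂_k / im ∂_{k+1}:

  H_0: rank C_0 − rank ∂_1 = 14 − 12 = 2, and the invariant factors of ∂_1 are all 1, so H_0 ≅ Z^2.
  H_1: rank ker ∂_1 − rank ∂_2 = (21 − 12) − 5 = 4, and the invariant factors of ∂_2 are all 1, so H_1 ≅ Z^4.
  H_2: rank ker ∂_2 − rank ∂_3 = (6 − 5) − 0 = 1, and there is no ∂_3, so H_2 ≅ Z.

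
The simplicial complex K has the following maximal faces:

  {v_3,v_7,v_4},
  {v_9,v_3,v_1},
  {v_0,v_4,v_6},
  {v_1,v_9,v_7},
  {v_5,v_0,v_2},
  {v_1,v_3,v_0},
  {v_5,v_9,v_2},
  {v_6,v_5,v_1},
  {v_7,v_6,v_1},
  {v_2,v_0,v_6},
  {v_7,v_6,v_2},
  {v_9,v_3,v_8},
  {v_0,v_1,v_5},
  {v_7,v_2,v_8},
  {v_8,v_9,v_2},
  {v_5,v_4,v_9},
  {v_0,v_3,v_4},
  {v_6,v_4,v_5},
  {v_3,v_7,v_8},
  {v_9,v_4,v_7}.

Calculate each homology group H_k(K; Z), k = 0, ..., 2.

Fix the vertex order v_0 < v_1 < v_2 < v_3 < v_4 < v_5 < v_6 < v_7 < v_8 < v_9 and write every simplex with vertices in increasing order. Then dim K = 2 and the simplices of K are:

  0-simplices (10): [v_0], [v_1], [v_2], [v_3], [v_4], [v_5], [v_6], [v_7], [v_8], [v_9]
  1-simplices (30): (30 of them)
  2-simplices (20): (20 of them)

giving chain groups C_0 ≅ Z^10, C_1 ≅ Z^30, C_2 ≅ Z^20.

∂_1: C_1 → C_0 sends each edge [p,q] (with p < q) to q − p.
This gives a 10×30 integer matrix of rank 9; reducing to Smith normal form yields diagonal entries (1,1,1,1,1,1,1,1,1).

The boundary map ∂_2: C_2 → C_1 maps a triangle to the signed sum of its edges. For instance
  ∂[v_0,v_2,v_6] = [v_2,v_6] − [v_0,v_6] + [v_0,v_2],
  ∂[v_3,v_8,v_9] = [v_8,v_9] − [v_3,v_9] + [v_3,v_8].
As a 30×20 matrix over Z this has rank 20, with invariant factors (1,1,1,1,1,1,1,1,1,1,1,1,1,1,1,1,1,1,1,2).

From H_k ≅ ker(∂_k) / im(∂_{k+1}) we obtain:

  H_0: rank C_0 − rank ∂_1 = 10 − 9 = 1, and the invariant factors of ∂_1 are all 1, so H_0 ≅ Z.
  H_1: rank ker ∂_1 − rank ∂_2 = (30 − 9) − 20 = 1, and ∂_2 has invariant factor 2 > 1, so H_1 ≅ Z ⊕ Z/2.
  H_2: rank ker ∂_2 − rank ∂_3 = (20 − 20) − 0 = 0, and there is no ∂_3, so H_2 ≅ 0.

H_0 = Z,  H_1 = Z ⊕ Z/2,  H_2 = 0.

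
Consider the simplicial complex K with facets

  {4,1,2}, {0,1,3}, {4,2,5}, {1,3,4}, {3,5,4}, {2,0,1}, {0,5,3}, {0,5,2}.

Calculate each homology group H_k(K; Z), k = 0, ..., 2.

H_0 ≅ Z,  H_1 = 0,  H_2 ≅ Z.

Fix the vertex order 0 < 1 < 2 < 3 < 4 < 5 and write every simplex with vertices in increasing order. Then dim K = 2 and the simplices of K are:

  0-simplices (6): [0], [1], [2], [3], [4], [5]
  1-simplices (12): [0,1], [0,2], [0,3], [0,5], [1,2], [1,3], [1,4], [2,4], [2,5], [3,4], [3,5], [4,5]
  2-simplices (8): [0,1,2], [0,1,3], [0,2,5], [0,3,5], [1,2,4], [1,3,4], [2,4,5], [3,4,5]

so the chain groups are C_0 ≅ Z^6, C_1 ≅ Z^12, C_2 ≅ Z^8.

The boundary map ∂_1: C_1 → C_0 sends each edge [p,q] (with p < q) to q − p.
As a 6×12 matrix over Z this has rank 5, with invariant factors (1,1,1,1,1).

Boundary ∂_2: C_2 → C_1 sends each 2-simplex [p,q,r] to [q,r] − [p,r] + [p,q]. For instance
  ∂[1,2,4] = [2,4] − [1,4] + [1,2],
  ∂[0,2,5] = [2,5] − [0,5] + [0,2].
The 12×8 boundary matrix has rank 7 and Smith normal form diag(1,1,1,1,1,1,1).

From H_k ≅ ker(∂_k) / im(∂_{k+1}) we obtain:

  H_0: rank C_0 − rank ∂_1 = 6 − 5 = 1, and the invariant factors of ∂_1 are all 1, so H_0 = Z.
  H_1: rank ker ∂_1 − rank ∂_2 = (12 − 5) − 7 = 0, and the invariant factors of ∂_2 are all 1, so H_1 = 0.
  H_2: rank ker ∂_2 − rank ∂_3 = (8 − 7) − 0 = 1, and there is no ∂_3, so H_2 = Z.

As a check, the Euler characteristic is 6 − 12 + 8 = 2, which agrees with 1 − 0 + 1 = 2.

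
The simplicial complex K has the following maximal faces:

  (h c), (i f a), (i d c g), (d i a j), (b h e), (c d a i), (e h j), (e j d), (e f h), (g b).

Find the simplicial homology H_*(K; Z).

Take the total order a < b < c < d < e < f < g < h < i < j on the vertex set. Then K (dimension 3) consists of the simplices:

  0-simplices (10): a, b, c, d, e, f, g, h, i, j
  1-simplices (24): ac, ad, af, ai, aj, be, bg, bh, cd, cg, ch, ci, de, dg, di, dj, ef, eh, ej, fh, fi, gi, hj, ij
  2-simplices (15): acd, aci, adi, adj, afi, aij, beh, cdg, cdi, cgi, dej, dgi, dij, efh, ehj
  3-simplices (3): acdi, adij, cdgi

giving chain groups C_0 ≅ Z^10, C_1 ≅ Z^24, C_2 ≅ Z^15, C_3 ≅ Z^3.

The boundary map ∂_1: C_1 → C_0 is given by ∂[p,q] = [q] − [p].
As a 10×24 matrix over Z this has rank 9, with invariant factors (1,1,1,1,1,1,1,1,1).

The boundary map ∂_2: C_2 → C_1 acts by ∂[p,q,r] = [q,r] − [p,r] + [p,q]. For instance
  ∂efh = fh − eh + ef,
  ∂dej = ej − dj + de.
As a 24×15 matrix over Z this has rank 12, with invariant factors (1,1,1,1,1,1,1,1,1,1,1,1).

Boundary ∂_3: C_3 → C_2 sends each 3-simplex σ to the alternating sum Σ_i (−1)^i (σ with its i-th vertex removed). For instance
  ∂cdgi = dgi − cgi + cdi − cdg,
  ∂adij = dij − aij + adj − adi.
This gives a 15×3 integer matrix of rank 3; reducing to Smith normal form yields diagonal entries (1,1,1).

From H_k ≅ ker(∂_k) / im(∂_{k+1}) we obtain:

  H_0: rank C_0 − rank ∂_1 = 10 − 9 = 1, and the invariant factors of ∂_1 are all 1, so H_0 = Z.
  H_1: rank ker ∂_1 − rank ∂_2 = (24 − 9) − 12 = 3, and the invariant factors of ∂_2 are all 1, so H_1 = Z^3.
  H_2: rank ker ∂_2 − rank ∂_3 = (15 − 12) − 3 = 0, and the invariant factors of ∂_3 are all 1, so H_2 = 0.
  H_3: rank ker ∂_3 − rank ∂_4 = (3 − 3) − 0 = 0, and there is no ∂_4, so H_3 = 0.

H_0 ≅ Z,  H_1 ≅ Z^3,  H_2 = 0,  H_3 = 0.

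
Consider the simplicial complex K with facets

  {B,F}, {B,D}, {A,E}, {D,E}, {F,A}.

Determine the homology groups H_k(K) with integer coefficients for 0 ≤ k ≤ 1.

K has 5 vertices, 5 edges.
rank ∂_0 = 0, rank ∂_1 = 4 ⇒ b_0 = 5 − 0 − 4 = 1; all invariant factors of ∂_1 are 1 so no torsion. So H_0 = Z.
rank ∂_1 = 4, rank ∂_2 = 0 ⇒ b_1 = 5 − 4 − 0 = 1. So H_1 = Z.

H_0 ≅ Z,  H_1 ≅ Z.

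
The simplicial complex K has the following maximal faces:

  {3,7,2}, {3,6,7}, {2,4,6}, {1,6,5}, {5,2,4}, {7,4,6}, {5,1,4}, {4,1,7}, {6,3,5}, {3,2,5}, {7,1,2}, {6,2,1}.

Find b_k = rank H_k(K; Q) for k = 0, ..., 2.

K has 7 vertices, 18 edges, 12 triangles.
rank ∂_0 = 0, rank ∂_1 = 6 ⇒ b_0 = 7 − 0 − 6 = 1; all invariant factors of ∂_1 are 1 so no torsion. So H_0 ≅ Z.
rank ∂_1 = 6, rank ∂_2 = 12 ⇒ b_1 = 18 − 6 − 12 = 0; ∂_2 has invariant factor(s) [2] giving torsion. So H_1 ≅ Z/2.
rank ∂_2 = 12, rank ∂_3 = 0 ⇒ b_2 = 12 − 12 − 0 = 0. So H_2 ≅ 0.

b_0 = 1, b_1 = 0, b_2 = 0.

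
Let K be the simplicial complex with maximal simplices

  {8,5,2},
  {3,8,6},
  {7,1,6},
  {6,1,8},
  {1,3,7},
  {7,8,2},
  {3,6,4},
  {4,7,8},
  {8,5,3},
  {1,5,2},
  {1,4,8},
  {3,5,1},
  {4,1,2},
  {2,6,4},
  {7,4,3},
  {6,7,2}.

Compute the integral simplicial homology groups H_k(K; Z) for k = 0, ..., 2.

Fix the vertex order 1 < 2 < 3 < 4 < 5 < 6 < 7 < 8 and write every simplex with vertices in increasing order. Then dim K = 2 and the simplices of K are:

  0-simplices (8): [1], [2], [3], [4], [5], [6], [7], [8]
  1-simplices (24): (24 of them)
  2-simplices (16): [1,2,4], [1,2,5], [1,3,5], [1,3,7], [1,4,8], [1,6,7], [1,6,8], [2,4,6], [2,5,8], [2,6,7], [2,7,8], [3,4,6], [3,4,7], [3,5,8], [3,6,8], [4,7,8]

so the chain groups are C_0 ≅ Z^8, C_1 ≅ Z^24, C_2 ≅ Z^16.

The boundary map ∂_1: C_1 → C_0 sends each edge [p,q] (with p < q) to q − p.
The 8×24 boundary matrix has rank 7 and Smith normal form diag(1,1,1,1,1,1,1).

Boundary ∂_2: C_2 → C_1 maps a triangle to the signed sum of its edges. For instance
  ∂[1,3,5] = [3,5] − [1,5] + [1,3],
  ∂[1,2,5] = [2,5] − [1,5] + [1,2].
This gives a 24×16 integer matrix of rank 15; reducing to Smith normal form yields diagonal entries (1,1,1,1,1,1,1,1,1,1,1,1,1,1,1).

Computing H_k = (kernel of ∂_k) / (image of ∂_{k+1}):

  H_0: rank C_0 − rank ∂_1 = 8 − 7 = 1, and the invariant factors of ∂_1 are all 1, so H_0 ≅ Z.
  H_1: rank ker ∂_1 − rank ∂_2 = (24 − 7) − 15 = 2, and the invariant factors of ∂_2 are all 1, so H_1 ≅ Z^2.
  H_2: rank ker ∂_2 − rank ∂_3 = (16 − 15) − 0 = 1, and there is no ∂_3, so H_2 ≅ Z.

As a check, the Euler characteristic is 8 − 24 + 16 = 0, which agrees with 1 − 2 + 1 = 0.
(K is a triangulation of the torus T^2.)

H_0 = Z,  H_1 = Z^2,  H_2 = Z.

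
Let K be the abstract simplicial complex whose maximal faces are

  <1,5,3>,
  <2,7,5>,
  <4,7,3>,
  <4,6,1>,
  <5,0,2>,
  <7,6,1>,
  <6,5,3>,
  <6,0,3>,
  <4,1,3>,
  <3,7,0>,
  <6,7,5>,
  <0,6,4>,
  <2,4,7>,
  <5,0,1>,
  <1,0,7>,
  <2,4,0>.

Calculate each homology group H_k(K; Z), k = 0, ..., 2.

H_0 ≅ Z,  H_1 ≅ Z^2,  H_2 ≅ Z.

Fix the vertex order 0 < 1 < 2 < 3 < 4 < 5 < 6 < 7 and write every simplex with vertices in increasing order. Then dim K = 2 and the simplices of K are:

  0-simplices (8): [0], [1], [2], [3], [4], [5], [6], [7]
  1-simplices (24): (24 of them)
  2-simplices (16): [0,1,5], [0,1,7], [0,2,4], [0,2,5], [0,3,6], [0,3,7], [0,4,6], [1,3,4], [1,3,5], [1,4,6], [1,6,7], [2,4,7], [2,5,7], [3,4,7], [3,5,6], [5,6,7]

Hence C_0 ≅ Z^8, C_1 ≅ Z^24, C_2 ≅ Z^16.

Boundary ∂_1: C_1 → C_0 is given by ∂[p,q] = [q] − [p]. For instance
  ∂[2,4] = [4] − [2].
The 8×24 boundary matrix has rank 7 and Smith normal form diag(1,1,1,1,1,1,1).

The boundary map ∂_2: C_2 → C_1 acts by ∂[p,q,r] = [q,r] − [p,r] + [p,q]. For instance
  ∂[2,4,7] = [4,7] − [2,7] + [2,4],
  ∂[1,3,4] = [3,4] − [1,4] + [1,3].
The 24×16 boundary matrix has rank 15 and Smith normal form diag(1,1,1,1,1,1,1,1,1,1,1,1,1,1,1).

Reading off H_k = ker ∂_k / im ∂_{k+1}:

  H_0: rank C_0 − rank ∂_1 = 8 − 7 = 1, and the invariant factors of ∂_1 are all 1, so H_0 = Z.
  H_1: rank ker ∂_1 − rank ∂_2 = (24 − 7) − 15 = 2, and the invariant factors of ∂_2 are all 1, so H_1 = Z^2.
  H_2: rank ker ∂_2 − rank ∂_3 = (16 − 15) − 0 = 1, and there is no ∂_3, so H_2 = Z.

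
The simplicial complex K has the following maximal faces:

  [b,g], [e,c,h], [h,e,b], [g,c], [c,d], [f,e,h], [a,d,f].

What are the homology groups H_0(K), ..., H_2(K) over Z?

Order the vertices as a < b < c < d < e < f < g < h. Listing each simplex with vertices in this order, K has dimension 2 with simplices:

  0-simplices (8): a, b, c, d, e, f, g, h
  1-simplices (13): ad, af, be, bg, bh, cd, ce, cg, ch, df, ef, eh, fh
  2-simplices (4): adf, beh, ceh, efh

so the chain groups are C_0 ≅ Z^8, C_1 ≅ Z^13, C_2 ≅ Z^4.

∂_1: C_1 → C_0 maps an edge to its endpoints' difference, ∂[p,q] = q − p. For instance
  ∂bg = g − b.
The 8×13 boundary matrix has rank 7 and Smith normal form diag(1,1,1,1,1,1,1).

Boundary ∂_2: C_2 → C_1 acts by ∂[p,q,r] = [q,r] − [p,r] + [p,q]. For instance
  ∂ceh = eh − ch + ce,
  ∂efh = fh − eh + ef.
This gives a 13×4 integer matrix of rank 4; reducing to Smith normal form yields diagonal entries (1,1,1,1).

Computing H_k = (kernel of ∂_k) / (image of ∂_{k+1}):

  H_0: rank C_0 − rank ∂_1 = 8 − 7 = 1, and the invariant factors of ∂_1 are all 1, so H_0 ≅ Z.
  H_1: rank ker ∂_1 − rank ∂_2 = (13 − 7) − 4 = 2, and the invariant factors of ∂_2 are all 1, so H_1 ≅ Z^2.
  H_2: rank ker ∂_2 − rank ∂_3 = (4 − 4) − 0 = 0, and there is no ∂_3, so H_2 ≅ 0.

As a check, the Euler characteristic is 8 − 13 + 4 = -1, which agrees with 1 − 2 + 0 = -1.

H_0 ≅ Z,  H_1 ≅ Z^2,  H_2 = 0.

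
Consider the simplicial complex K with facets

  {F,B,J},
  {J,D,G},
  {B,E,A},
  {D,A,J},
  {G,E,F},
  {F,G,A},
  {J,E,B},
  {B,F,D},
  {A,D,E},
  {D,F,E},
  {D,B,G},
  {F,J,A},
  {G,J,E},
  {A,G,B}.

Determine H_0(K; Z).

H_0 ≅ Z.

Fix the vertex order A < B < D < E < F < G < J and write every simplex with vertices in increasing order. Then dim K = 2 and the simplices of K are:

  0-simplices (7): A, B, D, E, F, G, J
  1-simplices (21): AB, AD, AE, AF, AG, AJ, BD, BE, BF, BG, BJ, DE, DF, DG, DJ, EF, EG, EJ, FG, FJ, GJ
  2-simplices (14): ABE, ABG, ADE, ADJ, AFG, AFJ, BDF, BDG, BEJ, BFJ, DEF, DGJ, EFG, EGJ

giving chain groups C_0 ≅ Z^7, C_1 ≅ Z^21, C_2 ≅ Z^14.

∂_1: C_1 → C_0 is given by ∂[p,q] = [q] − [p].
As a 7×21 matrix over Z this has rank 6, with invariant factors (1,1,1,1,1,1).

The boundary map ∂_2: C_2 → C_1 acts by ∂[p,q,r] = [q,r] − [p,r] + [p,q]. For instance
  ∂ADJ = DJ − AJ + AD,
  ∂BEJ = EJ − BJ + BE.
The 21×14 boundary matrix has rank 13 and Smith normal form diag(1,1,1,1,1,1,1,1,1,1,1,1,1).

Computing H_k = (kernel of ∂_k) / (image of ∂_{k+1}):

  H_0: rank C_0 − rank ∂_1 = 7 − 6 = 1, and the invariant factors of ∂_1 are all 1, so H_0 ≅ Z.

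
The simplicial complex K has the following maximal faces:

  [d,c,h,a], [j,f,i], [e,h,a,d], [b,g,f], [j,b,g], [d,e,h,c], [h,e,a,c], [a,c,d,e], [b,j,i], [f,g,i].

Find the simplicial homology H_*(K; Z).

H_0 ≅ Z^2,  H_1 ≅ Z,  H_2 = 0,  H_3 ≅ Z.

We work with the vertex ordering a < b < c < d < e < f < g < h < i < j. The simplices of K, each written with vertices in increasing order, are:

  0-simplices (10): a, b, c, d, e, f, g, h, i, j
  1-simplices (20): ac, ad, ae, ah, bf, bg, bi, bj, cd, ce, ch, de, dh, eh, fg, fi, fj, gi, gj, ij
  2-simplices (15): acd, ace, ach, ade, adh, aeh, bfg, bgj, bij, cde, cdh, ceh, deh, fgi, fij
  3-simplices (5): acde, acdh, aceh, adeh, cdeh

so the chain groups are C_0 ≅ Z^10, C_1 ≅ Z^20, C_2 ≅ Z^15, C_3 ≅ Z^5.

The boundary map ∂_1: C_1 → C_0 maps an edge to its endpoints' difference, ∂[p,q] = q − p. For instance
  ∂ae = e − a.
The 10×20 boundary matrix has rank 8 and Smith normal form diag(1,1,1,1,1,1,1,1).

Boundary ∂_2: C_2 → C_1 sends each 2-simplex [p,q,r] to [q,r] − [p,r] + [p,q]. For instance
  ∂ade = de − ae + ad,
  ∂bfg = fg − bg + bf.
The 20×15 boundary matrix has rank 11 and Smith normal form diag(1,1,1,1,1,1,1,1,1,1,1).

Boundary ∂_3: C_3 → C_2 sends each 3-simplex σ to the alternating sum Σ_i (−1)^i (σ with its i-th vertex removed). For instance
  ∂acde = cde − ade + ace − acd,
  ∂acdh = cdh − adh + ach − acd.
As a 15×5 matrix over Z this has rank 4, with invariant factors (1,1,1,1).

Reading off H_k = ker ∂_k / im ∂_{k+1}:

  H_0: rank C_0 − rank ∂_1 = 10 − 8 = 2, and the invariant factors of ∂_1 are all 1, so H_0 ≅ Z^2.
  H_1: rank ker ∂_1 − rank ∂_2 = (20 − 8) − 11 = 1, and the invariant factors of ∂_2 are all 1, so H_1 ≅ Z.
  H_2: rank ker ∂_2 − rank ∂_3 = (15 − 11) − 4 = 0, and the invariant factors of ∂_3 are all 1, so H_2 ≅ 0.
  H_3: rank ker ∂_3 − rank ∂_4 = (5 − 4) − 0 = 1, and there is no ∂_4, so H_3 ≅ Z.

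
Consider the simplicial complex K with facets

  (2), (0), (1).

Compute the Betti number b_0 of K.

Take the total order 0 < 1 < 2 on the vertex set. Then K (dimension 0) consists of the simplices:

  0-simplices (3): [0], [1], [2]

Hence C_0 ≅ Z^3.

Now H_k = ker ∂_k / im ∂_{k+1}, so:

  H_0: rank C_0 − rank ∂_1 = 3 − 0 = 3, and there is no ∂_1, so H_0 ≅ Z^3.

Hence the Betti numbers are b_0 = 3.

b_0 = 3.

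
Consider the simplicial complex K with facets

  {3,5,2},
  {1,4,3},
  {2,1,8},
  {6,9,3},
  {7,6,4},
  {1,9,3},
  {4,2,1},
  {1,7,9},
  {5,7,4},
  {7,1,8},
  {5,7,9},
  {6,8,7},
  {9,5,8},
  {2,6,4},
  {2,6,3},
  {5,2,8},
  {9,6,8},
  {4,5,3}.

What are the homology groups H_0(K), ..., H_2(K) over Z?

We work with the vertex ordering 1 < 2 < 3 < 4 < 5 < 6 < 7 < 8 < 9. The simplices of K, each written with vertices in increasing order, are:

  0-simplices (9): [1], [2], [3], [4], [5], [6], [7], [8], [9]
  1-simplices (27): (27 of them)
  2-simplices (18): [1,2,4], [1,2,8], [1,3,4], [1,3,9], [1,7,8], [1,7,9], [2,3,5], [2,3,6], [2,4,6], [2,5,8], [3,4,5], [3,6,9], [4,5,7], [4,6,7], [5,7,9], [5,8,9], [6,7,8], [6,8,9]

so the chain groups are C_0 ≅ Z^9, C_1 ≅ Z^27, C_2 ≅ Z^18.

Boundary ∂_1: C_1 → C_0 is given by ∂[p,q] = [q] − [p].
This gives a 9×27 integer matrix of rank 8; reducing to Smith normal form yields diagonal entries (1,1,1,1,1,1,1,1).

Boundary ∂_2: C_2 → C_1 sends each 2-simplex [p,q,r] to [q,r] − [p,r] + [p,q]. For instance
  ∂[3,6,9] = [6,9] − [3,9] + [3,6],
  ∂[1,3,4] = [3,4] − [1,4] + [1,3].
As a 27×18 matrix over Z this has rank 18, with invariant factors (1,1,1,1,1,1,1,1,1,1,1,1,1,1,1,1,1,2).

Now H_k = ker ∂_k / im ∂_{k+1}, so:

  H_0: rank C_0 − rank ∂_1 = 9 − 8 = 1, and the invariant factors of ∂_1 are all 1, so H_0 ≅ Z.
  H_1: rank ker ∂_1 − rank ∂_2 = (27 − 8) − 18 = 1, and ∂_2 has invariant factor 2 > 1, so H_1 ≅ Z ⊕ Z/2Z.
  H_2: rank ker ∂_2 − rank ∂_3 = (18 − 18) − 0 = 0, and there is no ∂_3, so H_2 ≅ 0.

As a check, the Euler characteristic is 9 − 27 + 18 = 0, which agrees with 1 − 1 + 0 = 0.
(K is a triangulation of the Klein bottle.)

H_0 = Z,  H_1 = Z ⊕ Z/2Z,  H_2 = 0.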